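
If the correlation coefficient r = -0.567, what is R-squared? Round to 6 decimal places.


R^2 = r^2 = (-0.567)^2 = 0.321489

0.321489


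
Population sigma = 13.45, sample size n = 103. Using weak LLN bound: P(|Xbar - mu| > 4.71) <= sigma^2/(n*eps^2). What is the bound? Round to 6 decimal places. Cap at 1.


bound = min(1, sigma^2/(n*eps^2))
sigma^2 = 13.45^2 = 180.9025
n*eps^2 = 103 * 4.71^2 = 103 * 22.1841 = 2284.9623
sigma^2/(n*eps^2) = 180.9025 / 2284.9623 ≈ 0.07917089

0.079171


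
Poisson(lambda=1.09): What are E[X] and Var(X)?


E[X] = Var(X) = lambda = 1.09

1.09, 1.09


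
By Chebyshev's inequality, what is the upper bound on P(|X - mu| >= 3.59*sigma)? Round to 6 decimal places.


P <= 1/k^2
k^2 = 3.59^2 = 12.8881
1/k^2 = 1 / 12.8881 ≈ 0.07759096

0.077591


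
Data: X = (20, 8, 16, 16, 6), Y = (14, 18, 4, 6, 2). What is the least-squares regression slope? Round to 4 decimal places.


b = sum((xi-xbar)(yi-ybar)) / sum((xi-xbar)^2)
n = 5, xbar = 66/5 = 13.2, ybar = 44/5 = 8.8
Sxy = sum((xi-xbar)(yi-ybar)) = 15.2
Sxx = sum((xi-xbar)^2) = 140.8
b = Sxy / Sxx = 19/176 ≈ 0.107955

0.1080


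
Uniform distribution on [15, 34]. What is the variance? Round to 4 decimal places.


Var = (b-a)^2 / 12
(b-a)^2 = (34 - 15)^2 = 361
Var = 361/12 ≈ 30.083333

30.0833


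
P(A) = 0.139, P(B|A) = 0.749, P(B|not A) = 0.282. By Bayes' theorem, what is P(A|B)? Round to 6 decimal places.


P(A|B) = P(B|A)*P(A) / P(B), P(B) = P(B|A)*P(A) + P(B|not A)*P(not A)
P(B|A)*P(A) = 0.749 * 0.139 = 0.104111
P(B|not A)*P(not A) = 0.282 * 0.861 = 0.242802
P(B) = 0.104111 + 0.242802 = 0.346913
P(A|B) = 0.104111 / 0.346913 ≈ 0.30010694

0.300107


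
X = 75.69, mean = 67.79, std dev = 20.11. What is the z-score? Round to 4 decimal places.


z = (X - mu) / sigma
X - mu = 75.69 - 67.79 = 7.9
z = 7.9 / 20.11 = 790/2011 ≈ 0.392839

0.3928


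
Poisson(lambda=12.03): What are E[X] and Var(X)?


E[X] = Var(X) = lambda = 12.03

12.03, 12.03


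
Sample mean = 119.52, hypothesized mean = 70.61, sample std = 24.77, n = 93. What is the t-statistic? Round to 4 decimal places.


t = (xbar - mu0) / (s/sqrt(n))
xbar - mu0 = 119.52 - 70.61 = 48.91
sqrt(93) ≈ 9.64365076
s/sqrt(n) = 24.77 / 9.64365076 ≈ 2.56852935
t = 48.91 / 2.56852935 ≈ 19.042025

19.0420


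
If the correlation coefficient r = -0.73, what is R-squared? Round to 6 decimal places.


R^2 = r^2 = (-0.73)^2 = 0.5329

0.532900


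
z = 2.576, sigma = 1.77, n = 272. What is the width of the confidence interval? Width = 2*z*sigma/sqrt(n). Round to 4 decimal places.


width = 2*z*sigma/sqrt(n)
2*z*sigma = 2 * 2.576 * 1.77 = 9.11904
sqrt(272) ≈ 16.492423
width = 9.11904 / 16.492423 ≈ 0.552923

0.5529


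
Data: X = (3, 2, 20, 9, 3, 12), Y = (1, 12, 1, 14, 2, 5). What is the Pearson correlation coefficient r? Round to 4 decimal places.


r = sum((xi-xbar)(yi-ybar)) / sqrt(sum((xi-xbar)^2) * sum((yi-ybar)^2))
n = 6, xbar = 49/6 ≈ 8.166667, ybar = 35/6 ≈ 5.833333
Sxy = sum((xi-xbar)(yi-ybar)) = -281/6 ≈ -46.833333
Sxx = sum((xi-xbar)^2) = 1481/6 ≈ 246.833333
Syy = sum((yi-ybar)^2) = 1001/6 ≈ 166.833333
sqrt(Sxx*Syy) ≈ 202.928627
r = Sxy / sqrt(Sxx*Syy) = -46.833333 / 202.928627 ≈ -0.230787

-0.2308


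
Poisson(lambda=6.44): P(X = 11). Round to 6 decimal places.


P = e^(-lam) * lam^k / k!
e^(-6.44) ≈ 0.001596407
lam^k = 6.44^11 ≈ 790213674.795874
k! = 11! = 39916800
P = 0.001596407 * 790213674.795874 / 39916800 ≈ 0.031603

0.031603


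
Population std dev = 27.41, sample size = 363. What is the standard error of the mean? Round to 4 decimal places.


SE = sigma / sqrt(n)
sqrt(363) ≈ 19.052559
SE = 27.41 / 19.052559 ≈ 1.438652

1.4387


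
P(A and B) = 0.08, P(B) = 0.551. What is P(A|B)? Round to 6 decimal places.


P(A|B) = P(A and B) / P(B) = 0.08 / 0.551 = 80/551 ≈ 0.14519056

0.145191


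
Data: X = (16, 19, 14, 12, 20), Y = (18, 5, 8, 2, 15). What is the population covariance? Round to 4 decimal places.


Cov = (1/n)*sum((xi-xbar)(yi-ybar))
n = 5, xbar = 81/5 = 16.2, ybar = 48/5 = 9.6
sum((xi-xbar)(yi-ybar)) = 41.4
Cov = 41.4 / 5 = 8.28

8.2800


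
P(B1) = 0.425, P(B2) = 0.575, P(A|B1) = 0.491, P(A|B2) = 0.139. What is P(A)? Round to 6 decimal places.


P(A) = P(A|B1)*P(B1) + P(A|B2)*P(B2)
P(A|B1)*P(B1) = 0.491 * 0.425 = 0.208675
P(A|B2)*P(B2) = 0.139 * 0.575 = 0.079925
P(A) = 0.208675 + 0.079925 = 0.2886

0.288600


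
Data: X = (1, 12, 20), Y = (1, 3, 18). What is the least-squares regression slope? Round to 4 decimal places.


b = sum((xi-xbar)(yi-ybar)) / sum((xi-xbar)^2)
n = 3, xbar = 33/3 = 11, ybar = 22/3 ≈ 7.333333
Sxy = sum((xi-xbar)(yi-ybar)) = 155
Sxx = sum((xi-xbar)^2) = 182
b = Sxy / Sxx = 155/182 ≈ 0.851648

0.8516


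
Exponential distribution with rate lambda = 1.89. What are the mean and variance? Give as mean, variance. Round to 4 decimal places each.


mean = 1/lam, var = 1/lam^2
mean = 1 / 1.89 = 100/189 ≈ 0.529101
lam^2 = 1.89^2 = 3.5721
var = 1 / 3.5721 ≈ 0.279947

0.5291, 0.2799


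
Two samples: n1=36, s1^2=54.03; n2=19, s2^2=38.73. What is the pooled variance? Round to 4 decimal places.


sp^2 = ((n1-1)*s1^2 + (n2-1)*s2^2)/(n1+n2-2)
(n1-1)*s1^2 = 35 * 54.03 = 1891.05
(n2-1)*s2^2 = 18 * 38.73 = 697.14
numerator = 1891.05 + 697.14 = 2588.19
n1+n2-2 = 53
sp^2 = 2588.19 / 53 = 258819/5300 ≈ 48.833774

48.8338


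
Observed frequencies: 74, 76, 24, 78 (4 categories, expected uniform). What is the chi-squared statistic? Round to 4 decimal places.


chi2 = sum((O-E)^2/E), E = total/4
total = 252, E = 252/4 = 63
(74 - 63)^2 / 63 = 121 / 63 = 121/63 ≈ 1.920635
(76 - 63)^2 / 63 = 169 / 63 = 169/63 ≈ 2.682540
(24 - 63)^2 / 63 = 1521 / 63 = 169/7 ≈ 24.142857
(78 - 63)^2 / 63 = 225 / 63 = 25/7 ≈ 3.571429
chi2 = 2036/63 ≈ 32.317460

32.3175


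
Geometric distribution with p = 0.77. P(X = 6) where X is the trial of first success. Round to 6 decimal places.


P = (1-p)^(k-1) * p
(1-p)^(k-1) = 0.23^5 = 0.0006436343
P = 0.0006436343 * 0.77 ≈ 0.0004955984

0.000496


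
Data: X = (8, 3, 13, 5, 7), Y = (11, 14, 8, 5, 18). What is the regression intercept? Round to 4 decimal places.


a = ybar - b*xbar, where b = sum((xi-xbar)(yi-ybar)) / sum((xi-xbar)^2)
n = 5, xbar = 36/5 = 7.2, ybar = 56/5 = 11.2
Sxy = sum((xi-xbar)(yi-ybar)) = -18.2
Sxx = sum((xi-xbar)^2) = 56.8
b = Sxy / Sxx = -91/284 ≈ -0.320423
a = 11.2 - (-0.320423) * 7.2 = 959/71 ≈ 13.507042

13.5070


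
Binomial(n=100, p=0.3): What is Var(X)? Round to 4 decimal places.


Var = n*p*(1-p) = 100 * 0.3 * 0.7 = 21

21.0000


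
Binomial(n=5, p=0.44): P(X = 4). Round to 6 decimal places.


P = C(n,k) * p^k * (1-p)^(n-k)
C(5,4) = 5
p^k = 0.44^4 = 0.03748096
(1-p)^(n-k) = 0.56^1 = 0.56
P = 5 * 0.03748096 * 0.56 ≈ 0.104947

0.104947


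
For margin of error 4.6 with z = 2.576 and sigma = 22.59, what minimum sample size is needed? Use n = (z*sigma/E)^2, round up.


z*sigma/E = 2.576 * 22.59 / 4.6 = 12.6504
(z*sigma/E)^2 ≈ 160.032620
round up: n = 161

161


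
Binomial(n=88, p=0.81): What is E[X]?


E[X] = n*p = 88 * 0.81 = 71.28

71.28


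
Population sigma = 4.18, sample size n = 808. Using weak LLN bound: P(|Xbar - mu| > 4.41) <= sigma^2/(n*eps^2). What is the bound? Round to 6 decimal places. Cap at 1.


bound = min(1, sigma^2/(n*eps^2))
sigma^2 = 4.18^2 = 17.4724
n*eps^2 = 808 * 4.41^2 = 808 * 19.4481 = 15714.0648
sigma^2/(n*eps^2) = 17.4724 / 15714.0648 ≈ 0.00111190

0.001112


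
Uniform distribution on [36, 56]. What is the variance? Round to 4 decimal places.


Var = (b-a)^2 / 12
(b-a)^2 = (56 - 36)^2 = 400
Var = 400/12 ≈ 33.333333

33.3333


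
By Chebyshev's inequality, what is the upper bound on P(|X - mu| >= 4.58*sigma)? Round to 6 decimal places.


P <= 1/k^2
k^2 = 4.58^2 = 20.9764
1/k^2 = 1 / 20.9764 ≈ 0.04767262

0.047673


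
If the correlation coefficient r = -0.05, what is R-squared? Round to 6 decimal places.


R^2 = r^2 = (-0.05)^2 = 0.0025

0.002500


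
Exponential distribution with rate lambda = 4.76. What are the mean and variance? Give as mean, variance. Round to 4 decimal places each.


mean = 1/lam, var = 1/lam^2
mean = 1 / 4.76 = 25/119 ≈ 0.210084
lam^2 = 4.76^2 = 22.6576
var = 1 / 22.6576 ≈ 0.044135

0.2101, 0.0441


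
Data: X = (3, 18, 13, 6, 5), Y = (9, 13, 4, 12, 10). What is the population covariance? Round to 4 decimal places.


Cov = (1/n)*sum((xi-xbar)(yi-ybar))
n = 5, xbar = 45/5 = 9, ybar = 48/5 = 9.6
sum((xi-xbar)(yi-ybar)) = 3
Cov = 3 / 5 = 0.6

0.6000


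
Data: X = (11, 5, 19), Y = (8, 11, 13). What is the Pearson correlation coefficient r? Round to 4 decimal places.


r = sum((xi-xbar)(yi-ybar)) / sqrt(sum((xi-xbar)^2) * sum((yi-ybar)^2))
n = 3, xbar = 35/3 ≈ 11.666667, ybar = 32/3 ≈ 10.666667
Sxy = sum((xi-xbar)(yi-ybar)) = 50/3 ≈ 16.666667
Sxx = sum((xi-xbar)^2) = 296/3 ≈ 98.666667
Syy = sum((yi-ybar)^2) = 38/3 ≈ 12.666667
sqrt(Sxx*Syy) ≈ 35.352196
r = Sxy / sqrt(Sxx*Syy) = 16.666667 / 35.352196 ≈ 0.471446

0.4714


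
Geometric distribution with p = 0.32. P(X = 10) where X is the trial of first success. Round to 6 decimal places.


P = (1-p)^(k-1) * p
(1-p)^(k-1) = 0.68^9 ≈ 0.03108710
P = 0.03108710 * 0.32 ≈ 0.009947872

0.009948


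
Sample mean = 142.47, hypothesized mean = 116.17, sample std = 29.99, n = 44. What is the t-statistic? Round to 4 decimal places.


t = (xbar - mu0) / (s/sqrt(n))
xbar - mu0 = 142.47 - 116.17 = 26.3
sqrt(44) ≈ 6.63324958
s/sqrt(n) = 29.99 / 6.63324958 ≈ 4.52116261
t = 26.3 / 4.52116261 ≈ 5.817088

5.8171


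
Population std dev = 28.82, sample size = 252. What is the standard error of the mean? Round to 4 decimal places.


SE = sigma / sqrt(n)
sqrt(252) ≈ 15.874508
SE = 28.82 / 15.874508 ≈ 1.815489

1.8155


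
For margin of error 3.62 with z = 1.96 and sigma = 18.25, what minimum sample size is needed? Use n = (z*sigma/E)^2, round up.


z*sigma/E = 1.96 * 18.25 / 3.62 = 3577/362 ≈ 9.881215
(z*sigma/E)^2 ≈ 97.638419
round up: n = 98

98


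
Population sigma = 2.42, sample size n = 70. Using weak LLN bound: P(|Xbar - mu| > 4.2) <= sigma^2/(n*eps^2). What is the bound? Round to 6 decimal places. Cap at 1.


bound = min(1, sigma^2/(n*eps^2))
sigma^2 = 2.42^2 = 5.8564
n*eps^2 = 70 * 4.2^2 = 70 * 17.64 = 1234.8
sigma^2/(n*eps^2) = 5.8564 / 1234.8 ≈ 0.00474279

0.004743


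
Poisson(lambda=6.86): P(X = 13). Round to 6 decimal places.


P = e^(-lam) * lam^k / k!
e^(-6.86) ≈ 0.001048914
lam^k = 6.86^13 ≈ 74509818276.238225
k! = 13! = 6227020800
P = 0.001048914 * 74509818276.238225 / 6227020800 ≈ 0.012551

0.012551


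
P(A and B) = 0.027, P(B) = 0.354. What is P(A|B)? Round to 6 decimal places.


P(A|B) = P(A and B) / P(B) = 0.027 / 0.354 = 9/118 ≈ 0.07627119

0.076271


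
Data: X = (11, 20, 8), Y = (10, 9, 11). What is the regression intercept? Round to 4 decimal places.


a = ybar - b*xbar, where b = sum((xi-xbar)(yi-ybar)) / sum((xi-xbar)^2)
n = 3, xbar = 39/3 = 13, ybar = 30/3 = 10
Sxy = sum((xi-xbar)(yi-ybar)) = -12
Sxx = sum((xi-xbar)^2) = 78
b = Sxy / Sxx = -2/13 ≈ -0.153846
a = 10 - (-0.153846) * 13 = 12

12.0000


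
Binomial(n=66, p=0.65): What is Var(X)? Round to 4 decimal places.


Var = n*p*(1-p) = 66 * 0.65 * 0.35 = 15.015

15.0150


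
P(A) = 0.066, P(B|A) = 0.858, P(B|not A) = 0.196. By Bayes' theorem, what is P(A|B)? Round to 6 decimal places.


P(A|B) = P(B|A)*P(A) / P(B), P(B) = P(B|A)*P(A) + P(B|not A)*P(not A)
P(B|A)*P(A) = 0.858 * 0.066 = 0.056628
P(B|not A)*P(not A) = 0.196 * 0.934 = 0.183064
P(B) = 0.056628 + 0.183064 = 0.239692
P(A|B) = 0.056628 / 0.239692 ≈ 0.23625319

0.236253


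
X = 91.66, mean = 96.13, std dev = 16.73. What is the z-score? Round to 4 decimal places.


z = (X - mu) / sigma
X - mu = 91.66 - 96.13 = -4.47
z = -4.47 / 16.73 = -447/1673 ≈ -0.267185

-0.2672


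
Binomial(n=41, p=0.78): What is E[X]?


E[X] = n*p = 41 * 0.78 = 31.98

31.98


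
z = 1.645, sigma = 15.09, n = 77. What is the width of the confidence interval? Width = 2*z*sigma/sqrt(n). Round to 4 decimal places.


width = 2*z*sigma/sqrt(n)
2*z*sigma = 2 * 1.645 * 15.09 = 49.6461
sqrt(77) ≈ 8.774964
width = 49.6461 / 8.774964 ≈ 5.657698

5.6577


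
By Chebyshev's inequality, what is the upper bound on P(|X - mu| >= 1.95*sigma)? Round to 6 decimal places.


P <= 1/k^2
k^2 = 1.95^2 = 3.8025
1/k^2 = 1 / 3.8025 = 400/1521 ≈ 0.26298488

0.262985


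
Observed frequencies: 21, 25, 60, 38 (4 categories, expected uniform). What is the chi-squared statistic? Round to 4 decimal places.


chi2 = sum((O-E)^2/E), E = total/4
total = 144, E = 144/4 = 36
(21 - 36)^2 / 36 = 225 / 36 = 6.25
(25 - 36)^2 / 36 = 121 / 36 = 121/36 ≈ 3.361111
(60 - 36)^2 / 36 = 576 / 36 = 16
(38 - 36)^2 / 36 = 4 / 36 = 1/9 ≈ 0.111111
chi2 = 463/18 ≈ 25.722222

25.7222


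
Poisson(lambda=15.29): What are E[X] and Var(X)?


E[X] = Var(X) = lambda = 15.29

15.29, 15.29


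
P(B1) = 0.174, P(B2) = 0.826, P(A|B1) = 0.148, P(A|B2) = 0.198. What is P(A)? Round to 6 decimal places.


P(A) = P(A|B1)*P(B1) + P(A|B2)*P(B2)
P(A|B1)*P(B1) = 0.148 * 0.174 = 0.025752
P(A|B2)*P(B2) = 0.198 * 0.826 = 0.163548
P(A) = 0.025752 + 0.163548 = 0.1893

0.189300


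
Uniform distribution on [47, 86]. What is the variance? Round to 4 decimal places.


Var = (b-a)^2 / 12
(b-a)^2 = (86 - 47)^2 = 1521
Var = 1521/12 = 126.75

126.7500


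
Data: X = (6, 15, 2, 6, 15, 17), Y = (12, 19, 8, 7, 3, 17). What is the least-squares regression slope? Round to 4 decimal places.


b = sum((xi-xbar)(yi-ybar)) / sum((xi-xbar)^2)
n = 6, xbar = 61/6 ≈ 10.166667, ybar = 66/6 = 11
Sxy = sum((xi-xbar)(yi-ybar)) = 78
Sxx = sum((xi-xbar)^2) = 1169/6 ≈ 194.833333
b = Sxy / Sxx = 468/1169 ≈ 0.400342

0.4003


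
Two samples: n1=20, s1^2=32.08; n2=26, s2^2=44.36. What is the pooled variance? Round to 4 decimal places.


sp^2 = ((n1-1)*s1^2 + (n2-1)*s2^2)/(n1+n2-2)
(n1-1)*s1^2 = 19 * 32.08 = 609.52
(n2-1)*s2^2 = 25 * 44.36 = 1109
numerator = 609.52 + 1109 = 1718.52
n1+n2-2 = 44
sp^2 = 1718.52 / 44 = 42963/1100 ≈ 39.057273

39.0573


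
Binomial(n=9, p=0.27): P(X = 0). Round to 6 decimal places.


P = C(n,k) * p^k * (1-p)^(n-k)
C(9,0) = 1
p^k = 0.27^0 = 1
(1-p)^(n-k) = 0.73^9 ≈ 0.05887159
P = 1 * 1 * 0.05887159 ≈ 0.058872

0.058872


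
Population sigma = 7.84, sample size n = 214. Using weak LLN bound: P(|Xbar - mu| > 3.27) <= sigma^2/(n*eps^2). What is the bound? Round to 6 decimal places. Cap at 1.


bound = min(1, sigma^2/(n*eps^2))
sigma^2 = 7.84^2 = 61.4656
n*eps^2 = 214 * 3.27^2 = 214 * 10.6929 = 2288.2806
sigma^2/(n*eps^2) = 61.4656 / 2288.2806 ≈ 0.02686104

0.026861


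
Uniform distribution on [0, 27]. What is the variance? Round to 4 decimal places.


Var = (b-a)^2 / 12
(b-a)^2 = (27 - 0)^2 = 729
Var = 729/12 = 60.75

60.7500


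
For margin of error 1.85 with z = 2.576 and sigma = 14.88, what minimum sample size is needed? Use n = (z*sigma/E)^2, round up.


z*sigma/E = 2.576 * 14.88 / 1.85 ≈ 20.719395
(z*sigma/E)^2 ≈ 429.293312
round up: n = 430

430


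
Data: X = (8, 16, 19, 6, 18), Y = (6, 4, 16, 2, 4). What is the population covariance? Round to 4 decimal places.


Cov = (1/n)*sum((xi-xbar)(yi-ybar))
n = 5, xbar = 67/5 = 13.4, ybar = 32/5 = 6.4
sum((xi-xbar)(yi-ybar)) = 71.2
Cov = 71.2 / 5 = 14.24

14.2400


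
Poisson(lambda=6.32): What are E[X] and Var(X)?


E[X] = Var(X) = lambda = 6.32

6.32, 6.32


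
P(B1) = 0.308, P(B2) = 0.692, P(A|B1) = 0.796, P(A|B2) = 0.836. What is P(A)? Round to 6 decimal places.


P(A) = P(A|B1)*P(B1) + P(A|B2)*P(B2)
P(A|B1)*P(B1) = 0.796 * 0.308 = 0.245168
P(A|B2)*P(B2) = 0.836 * 0.692 = 0.578512
P(A) = 0.245168 + 0.578512 = 0.82368

0.823680


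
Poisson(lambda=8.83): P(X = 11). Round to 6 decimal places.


P = e^(-lam) * lam^k / k!
e^(-8.83) ≈ 0.0001462782
lam^k = 8.83^11 ≈ 25442966104.361109
k! = 11! = 39916800
P = 0.0001462782 * 25442966104.361109 / 39916800 ≈ 0.093238

0.093238


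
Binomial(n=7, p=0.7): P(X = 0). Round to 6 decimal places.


P = C(n,k) * p^k * (1-p)^(n-k)
C(7,0) = 1
p^k = 0.7^0 = 1
(1-p)^(n-k) = 0.3^7 = 0.0002187
P = 1 * 1 * 0.0002187 ≈ 0.000219

0.000219


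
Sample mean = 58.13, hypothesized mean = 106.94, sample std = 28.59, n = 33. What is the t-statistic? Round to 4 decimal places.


t = (xbar - mu0) / (s/sqrt(n))
xbar - mu0 = 58.13 - 106.94 = -48.81
sqrt(33) ≈ 5.74456265
s/sqrt(n) = 28.59 / 5.74456265 ≈ 4.97688018
t = -48.81 / 4.97688018 ≈ -9.807349

-9.8073


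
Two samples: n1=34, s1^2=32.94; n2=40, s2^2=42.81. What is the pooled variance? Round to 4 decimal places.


sp^2 = ((n1-1)*s1^2 + (n2-1)*s2^2)/(n1+n2-2)
(n1-1)*s1^2 = 33 * 32.94 = 1087.02
(n2-1)*s2^2 = 39 * 42.81 = 1669.59
numerator = 1087.02 + 1669.59 = 2756.61
n1+n2-2 = 72
sp^2 = 2756.61 / 72 = 38.28625

38.2863


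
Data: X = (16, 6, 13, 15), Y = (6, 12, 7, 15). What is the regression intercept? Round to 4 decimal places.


a = ybar - b*xbar, where b = sum((xi-xbar)(yi-ybar)) / sum((xi-xbar)^2)
n = 4, xbar = 50/4 = 12.5, ybar = 40/4 = 10
Sxy = sum((xi-xbar)(yi-ybar)) = -16
Sxx = sum((xi-xbar)^2) = 61
b = Sxy / Sxx = -16/61 ≈ -0.262295
a = 10 - (-0.262295) * 12.5 = 810/61 ≈ 13.278689

13.2787


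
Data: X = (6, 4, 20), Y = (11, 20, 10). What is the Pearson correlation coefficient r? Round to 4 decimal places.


r = sum((xi-xbar)(yi-ybar)) / sqrt(sum((xi-xbar)^2) * sum((yi-ybar)^2))
n = 3, xbar = 30/3 = 10, ybar = 41/3 ≈ 13.666667
Sxy = sum((xi-xbar)(yi-ybar)) = -64
Sxx = sum((xi-xbar)^2) = 152
Syy = sum((yi-ybar)^2) = 182/3 ≈ 60.666667
sqrt(Sxx*Syy) ≈ 96.027774
r = Sxy / sqrt(Sxx*Syy) = -64 / 96.027774 ≈ -0.666474

-0.6665


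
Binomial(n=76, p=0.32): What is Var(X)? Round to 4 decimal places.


Var = n*p*(1-p) = 76 * 0.32 * 0.68 = 16.5376

16.5376


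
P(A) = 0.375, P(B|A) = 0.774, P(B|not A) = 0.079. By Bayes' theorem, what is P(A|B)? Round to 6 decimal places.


P(A|B) = P(B|A)*P(A) / P(B), P(B) = P(B|A)*P(A) + P(B|not A)*P(not A)
P(B|A)*P(A) = 0.774 * 0.375 = 0.29025
P(B|not A)*P(not A) = 0.079 * 0.625 = 0.049375
P(B) = 0.29025 + 0.049375 = 0.339625
P(A|B) = 0.29025 / 0.339625 = 2322/2717 ≈ 0.85461907

0.854619


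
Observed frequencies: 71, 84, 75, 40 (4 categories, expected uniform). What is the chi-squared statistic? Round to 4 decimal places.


chi2 = sum((O-E)^2/E), E = total/4
total = 270, E = 270/4 = 67.5
(71 - 67.5)^2 / 67.5 = 12.25 / 67.5 = 49/270 ≈ 0.181481
(84 - 67.5)^2 / 67.5 = 272.25 / 67.5 = 121/30 ≈ 4.033333
(75 - 67.5)^2 / 67.5 = 56.25 / 67.5 = 5/6 ≈ 0.833333
(40 - 67.5)^2 / 67.5 = 756.25 / 67.5 = 605/54 ≈ 11.203704
chi2 = 2194/135 ≈ 16.251852

16.2519


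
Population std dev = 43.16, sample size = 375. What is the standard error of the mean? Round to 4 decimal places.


SE = sigma / sqrt(n)
sqrt(375) ≈ 19.364917
SE = 43.16 / 19.364917 ≈ 2.228773

2.2288


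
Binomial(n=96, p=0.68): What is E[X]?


E[X] = n*p = 96 * 0.68 = 65.28

65.28


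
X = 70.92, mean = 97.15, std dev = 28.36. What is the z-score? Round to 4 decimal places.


z = (X - mu) / sigma
X - mu = 70.92 - 97.15 = -26.23
z = -26.23 / 28.36 = -2623/2836 ≈ -0.924894

-0.9249


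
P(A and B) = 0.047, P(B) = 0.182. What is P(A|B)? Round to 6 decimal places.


P(A|B) = P(A and B) / P(B) = 0.047 / 0.182 = 47/182 ≈ 0.25824176

0.258242


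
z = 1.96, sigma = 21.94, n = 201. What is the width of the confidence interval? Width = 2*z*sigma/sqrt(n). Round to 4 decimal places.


width = 2*z*sigma/sqrt(n)
2*z*sigma = 2 * 1.96 * 21.94 = 86.0048
sqrt(201) ≈ 14.177447
width = 86.0048 / 14.177447 ≈ 6.066311

6.0663


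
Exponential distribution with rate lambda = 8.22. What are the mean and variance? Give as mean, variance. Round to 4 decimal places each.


mean = 1/lam, var = 1/lam^2
mean = 1 / 8.22 = 50/411 ≈ 0.121655
lam^2 = 8.22^2 = 67.5684
var = 1 / 67.5684 ≈ 0.014800

0.1217, 0.0148


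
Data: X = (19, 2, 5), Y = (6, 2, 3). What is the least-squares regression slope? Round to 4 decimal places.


b = sum((xi-xbar)(yi-ybar)) / sum((xi-xbar)^2)
n = 3, xbar = 26/3 ≈ 8.666667, ybar = 11/3 ≈ 3.666667
Sxy = sum((xi-xbar)(yi-ybar)) = 113/3 ≈ 37.666667
Sxx = sum((xi-xbar)^2) = 494/3 ≈ 164.666667
b = Sxy / Sxx = 113/494 ≈ 0.228745

0.2287


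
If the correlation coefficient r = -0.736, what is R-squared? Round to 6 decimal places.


R^2 = r^2 = (-0.736)^2 = 0.541696

0.541696


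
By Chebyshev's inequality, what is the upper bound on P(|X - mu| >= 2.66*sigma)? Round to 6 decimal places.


P <= 1/k^2
k^2 = 2.66^2 = 7.0756
1/k^2 = 1 / 7.0756 ≈ 0.14133077

0.141331


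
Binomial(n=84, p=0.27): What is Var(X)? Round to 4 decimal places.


Var = n*p*(1-p) = 84 * 0.27 * 0.73 = 16.5564

16.5564


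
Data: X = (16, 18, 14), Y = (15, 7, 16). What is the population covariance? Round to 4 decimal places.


Cov = (1/n)*sum((xi-xbar)(yi-ybar))
n = 3, xbar = 48/3 = 16, ybar = 38/3 ≈ 12.666667
sum((xi-xbar)(yi-ybar)) = -18
Cov = -18 / 3 = -6

-6.0000


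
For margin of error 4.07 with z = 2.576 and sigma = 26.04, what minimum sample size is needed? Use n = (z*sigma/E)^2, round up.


z*sigma/E = 2.576 * 26.04 / 4.07 ≈ 16.481337
(z*sigma/E)^2 ≈ 271.634456
round up: n = 272

272


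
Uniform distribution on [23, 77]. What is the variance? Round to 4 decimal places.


Var = (b-a)^2 / 12
(b-a)^2 = (77 - 23)^2 = 2916
Var = 2916/12 = 243

243.0000


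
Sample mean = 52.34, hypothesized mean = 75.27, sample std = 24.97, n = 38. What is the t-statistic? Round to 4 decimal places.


t = (xbar - mu0) / (s/sqrt(n))
xbar - mu0 = 52.34 - 75.27 = -22.93
sqrt(38) ≈ 6.16441400
s/sqrt(n) = 24.97 / 6.16441400 ≈ 4.05066889
t = -22.93 / 4.05066889 ≈ -5.660793

-5.6608


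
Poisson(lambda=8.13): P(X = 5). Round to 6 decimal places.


P = e^(-lam) * lam^k / k!
e^(-8.13) ≈ 0.0002945682
lam^k = 8.13^5 ≈ 35518.345542
k! = 5! = 120
P = 0.0002945682 * 35518.345542 / 120 ≈ 0.087188

0.087188


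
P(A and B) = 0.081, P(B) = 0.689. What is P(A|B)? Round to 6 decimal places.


P(A|B) = P(A and B) / P(B) = 0.081 / 0.689 = 81/689 ≈ 0.11756168

0.117562


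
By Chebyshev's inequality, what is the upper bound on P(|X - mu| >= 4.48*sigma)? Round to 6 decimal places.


P <= 1/k^2
k^2 = 4.48^2 = 20.0704
1/k^2 = 1 / 20.0704 ≈ 0.04982462

0.049825


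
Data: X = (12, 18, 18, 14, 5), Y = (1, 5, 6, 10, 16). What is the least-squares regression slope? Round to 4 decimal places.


b = sum((xi-xbar)(yi-ybar)) / sum((xi-xbar)^2)
n = 5, xbar = 67/5 = 13.4, ybar = 38/5 = 7.6
Sxy = sum((xi-xbar)(yi-ybar)) = -79.2
Sxx = sum((xi-xbar)^2) = 115.2
b = Sxy / Sxx = -0.6875

-0.6875


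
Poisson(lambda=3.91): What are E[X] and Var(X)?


E[X] = Var(X) = lambda = 3.91

3.91, 3.91


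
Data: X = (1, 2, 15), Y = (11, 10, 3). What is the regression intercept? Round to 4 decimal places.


a = ybar - b*xbar, where b = sum((xi-xbar)(yi-ybar)) / sum((xi-xbar)^2)
n = 3, xbar = 18/3 = 6, ybar = 24/3 = 8
Sxy = sum((xi-xbar)(yi-ybar)) = -68
Sxx = sum((xi-xbar)^2) = 122
b = Sxy / Sxx = -34/61 ≈ -0.557377
a = 8 - (-0.557377) * 6 = 692/61 ≈ 11.344262

11.3443


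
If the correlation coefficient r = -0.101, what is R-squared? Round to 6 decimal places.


R^2 = r^2 = (-0.101)^2 = 0.010201

0.010201


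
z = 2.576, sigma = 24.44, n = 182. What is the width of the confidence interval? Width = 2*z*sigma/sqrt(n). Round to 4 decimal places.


width = 2*z*sigma/sqrt(n)
2*z*sigma = 2 * 2.576 * 24.44 = 125.91488
sqrt(182) ≈ 13.490738
width = 125.91488 / 13.490738 ≈ 9.333432

9.3334


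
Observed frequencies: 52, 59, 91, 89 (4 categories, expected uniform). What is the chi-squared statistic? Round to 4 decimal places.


chi2 = sum((O-E)^2/E), E = total/4
total = 291, E = 291/4 = 72.75
(52 - 72.75)^2 / 72.75 = 430.5625 / 72.75 = 6889/1164 ≈ 5.918385
(59 - 72.75)^2 / 72.75 = 189.0625 / 72.75 = 3025/1164 ≈ 2.598797
(91 - 72.75)^2 / 72.75 = 333.0625 / 72.75 = 5329/1164 ≈ 4.578179
(89 - 72.75)^2 / 72.75 = 264.0625 / 72.75 = 4225/1164 ≈ 3.629725
chi2 = 4867/291 ≈ 16.725086

16.7251


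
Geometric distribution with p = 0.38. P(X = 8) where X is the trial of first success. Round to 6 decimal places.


P = (1-p)^(k-1) * p
(1-p)^(k-1) = 0.62^7 ≈ 0.03521615
P = 0.03521615 * 0.38 ≈ 0.01338214

0.013382


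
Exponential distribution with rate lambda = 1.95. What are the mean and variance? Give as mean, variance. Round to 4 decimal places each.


mean = 1/lam, var = 1/lam^2
mean = 1 / 1.95 = 20/39 ≈ 0.512821
lam^2 = 1.95^2 = 3.8025
var = 1 / 3.8025 = 400/1521 ≈ 0.262985

0.5128, 0.2630


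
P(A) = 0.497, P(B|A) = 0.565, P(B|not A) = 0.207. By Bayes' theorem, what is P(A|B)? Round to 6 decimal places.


P(A|B) = P(B|A)*P(A) / P(B), P(B) = P(B|A)*P(A) + P(B|not A)*P(not A)
P(B|A)*P(A) = 0.565 * 0.497 = 0.280805
P(B|not A)*P(not A) = 0.207 * 0.503 = 0.104121
P(B) = 0.280805 + 0.104121 = 0.384926
P(A|B) = 0.280805 / 0.384926 ≈ 0.72950385

0.729504


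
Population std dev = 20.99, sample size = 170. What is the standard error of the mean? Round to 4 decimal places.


SE = sigma / sqrt(n)
sqrt(170) ≈ 13.038405
SE = 20.99 / 13.038405 ≈ 1.609860

1.6099


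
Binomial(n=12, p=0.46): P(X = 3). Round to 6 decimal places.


P = C(n,k) * p^k * (1-p)^(n-k)
C(12,3) = 220
p^k = 0.46^3 = 0.097336
(1-p)^(n-k) = 0.54^9 ≈ 0.003904306
P = 220 * 0.097336 * 0.003904306 ≈ 0.083606

0.083606


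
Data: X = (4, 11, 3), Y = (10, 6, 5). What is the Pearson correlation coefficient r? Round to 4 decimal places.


r = sum((xi-xbar)(yi-ybar)) / sqrt(sum((xi-xbar)^2) * sum((yi-ybar)^2))
n = 3, xbar = 18/3 = 6, ybar = 21/3 = 7
Sxy = sum((xi-xbar)(yi-ybar)) = -5
Sxx = sum((xi-xbar)^2) = 38
Syy = sum((yi-ybar)^2) = 14
sqrt(Sxx*Syy) ≈ 23.065125
r = Sxy / sqrt(Sxx*Syy) = -5 / 23.065125 ≈ -0.216777

-0.2168


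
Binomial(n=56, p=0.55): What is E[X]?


E[X] = n*p = 56 * 0.55 = 30.8

30.8


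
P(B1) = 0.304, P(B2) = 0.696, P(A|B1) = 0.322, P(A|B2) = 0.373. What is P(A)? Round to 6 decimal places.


P(A) = P(A|B1)*P(B1) + P(A|B2)*P(B2)
P(A|B1)*P(B1) = 0.322 * 0.304 = 0.097888
P(A|B2)*P(B2) = 0.373 * 0.696 = 0.259608
P(A) = 0.097888 + 0.259608 = 0.357496

0.357496


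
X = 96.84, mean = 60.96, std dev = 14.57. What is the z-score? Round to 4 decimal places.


z = (X - mu) / sigma
X - mu = 96.84 - 60.96 = 35.88
z = 35.88 / 14.57 = 3588/1457 ≈ 2.462594

2.4626


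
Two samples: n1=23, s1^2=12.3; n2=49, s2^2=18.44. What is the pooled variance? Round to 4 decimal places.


sp^2 = ((n1-1)*s1^2 + (n2-1)*s2^2)/(n1+n2-2)
(n1-1)*s1^2 = 22 * 12.3 = 270.6
(n2-1)*s2^2 = 48 * 18.44 = 885.12
numerator = 270.6 + 885.12 = 1155.72
n1+n2-2 = 70
sp^2 = 1155.72 / 70 = 28893/1750 ≈ 16.510286

16.5103


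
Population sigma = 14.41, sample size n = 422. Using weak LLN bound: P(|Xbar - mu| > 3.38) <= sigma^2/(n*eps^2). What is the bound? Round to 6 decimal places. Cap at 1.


bound = min(1, sigma^2/(n*eps^2))
sigma^2 = 14.41^2 = 207.6481
n*eps^2 = 422 * 3.38^2 = 422 * 11.4244 = 4821.0968
sigma^2/(n*eps^2) = 207.6481 / 4821.0968 ≈ 0.04307072

0.043071


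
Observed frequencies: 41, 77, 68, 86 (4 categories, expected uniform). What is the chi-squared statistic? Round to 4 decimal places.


chi2 = sum((O-E)^2/E), E = total/4
total = 272, E = 272/4 = 68
(41 - 68)^2 / 68 = 729 / 68 = 729/68 ≈ 10.720588
(77 - 68)^2 / 68 = 81 / 68 = 81/68 ≈ 1.191176
(68 - 68)^2 / 68 = 0 / 68 = 0
(86 - 68)^2 / 68 = 324 / 68 = 81/17 ≈ 4.764706
chi2 = 567/34 ≈ 16.676471

16.6765


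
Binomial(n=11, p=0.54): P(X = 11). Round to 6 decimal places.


P = C(n,k) * p^k * (1-p)^(n-k)
C(11,11) = 1
p^k = 0.54^11 ≈ 0.001138496
(1-p)^(n-k) = 0.46^0 = 1
P = 1 * 0.001138496 * 1 ≈ 0.001138

0.001138


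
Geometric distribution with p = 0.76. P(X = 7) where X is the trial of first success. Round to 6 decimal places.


P = (1-p)^(k-1) * p
(1-p)^(k-1) = 0.24^6 ≈ 0.0001911030
P = 0.0001911030 * 0.76 ≈ 0.0001452383

0.000145


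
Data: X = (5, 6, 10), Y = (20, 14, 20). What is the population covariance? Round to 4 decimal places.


Cov = (1/n)*sum((xi-xbar)(yi-ybar))
n = 3, xbar = 21/3 = 7, ybar = 54/3 = 18
sum((xi-xbar)(yi-ybar)) = 6
Cov = 6 / 3 = 2

2.0000


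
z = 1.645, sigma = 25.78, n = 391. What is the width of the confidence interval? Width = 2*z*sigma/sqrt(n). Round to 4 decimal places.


width = 2*z*sigma/sqrt(n)
2*z*sigma = 2 * 1.645 * 25.78 = 84.8162
sqrt(391) ≈ 19.773720
width = 84.8162 / 19.773720 ≈ 4.289340

4.2893


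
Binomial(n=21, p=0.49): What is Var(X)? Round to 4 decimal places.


Var = n*p*(1-p) = 21 * 0.49 * 0.51 = 5.2479

5.2479


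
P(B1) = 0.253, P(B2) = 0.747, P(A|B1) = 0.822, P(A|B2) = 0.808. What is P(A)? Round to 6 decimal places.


P(A) = P(A|B1)*P(B1) + P(A|B2)*P(B2)
P(A|B1)*P(B1) = 0.822 * 0.253 = 0.207966
P(A|B2)*P(B2) = 0.808 * 0.747 = 0.603576
P(A) = 0.207966 + 0.603576 = 0.811542

0.811542


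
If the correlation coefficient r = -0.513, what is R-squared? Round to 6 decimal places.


R^2 = r^2 = (-0.513)^2 = 0.263169

0.263169


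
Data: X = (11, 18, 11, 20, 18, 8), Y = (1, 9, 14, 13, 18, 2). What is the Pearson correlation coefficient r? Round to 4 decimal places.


r = sum((xi-xbar)(yi-ybar)) / sqrt(sum((xi-xbar)^2) * sum((yi-ybar)^2))
n = 6, xbar = 86/6 = 43/3 ≈ 14.333333, ybar = 57/6 = 9.5
Sxy = sum((xi-xbar)(yi-ybar)) = 110
Sxx = sum((xi-xbar)^2) = 364/3 ≈ 121.333333
Syy = sum((yi-ybar)^2) = 233.5
sqrt(Sxx*Syy) ≈ 168.319141
r = Sxy / sqrt(Sxx*Syy) = 110 / 168.319141 ≈ 0.653520

0.6535


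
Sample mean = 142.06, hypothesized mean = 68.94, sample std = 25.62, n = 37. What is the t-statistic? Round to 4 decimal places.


t = (xbar - mu0) / (s/sqrt(n))
xbar - mu0 = 142.06 - 68.94 = 73.12
sqrt(37) ≈ 6.08276253
s/sqrt(n) = 25.62 / 6.08276253 ≈ 4.21190205
t = 73.12 / 4.21190205 ≈ 17.360328

17.3603


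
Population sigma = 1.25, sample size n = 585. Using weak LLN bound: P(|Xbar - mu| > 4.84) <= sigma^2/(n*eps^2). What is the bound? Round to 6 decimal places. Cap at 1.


bound = min(1, sigma^2/(n*eps^2))
sigma^2 = 1.25^2 = 1.5625
n*eps^2 = 585 * 4.84^2 = 585 * 23.4256 = 13703.976
sigma^2/(n*eps^2) = 1.5625 / 13703.976 ≈ 0.00011402

0.000114


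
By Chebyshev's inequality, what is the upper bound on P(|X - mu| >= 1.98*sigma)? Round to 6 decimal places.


P <= 1/k^2
k^2 = 1.98^2 = 3.9204
1/k^2 = 1 / 3.9204 = 2500/9801 ≈ 0.25507601

0.255076


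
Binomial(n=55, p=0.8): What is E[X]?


E[X] = n*p = 55 * 0.8 = 44

44


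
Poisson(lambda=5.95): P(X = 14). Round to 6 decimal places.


P = e^(-lam) * lam^k / k!
e^(-5.95) ≈ 0.002605841
lam^k = 5.95^14 ≈ 69700761064.912636
k! = 14! = 87178291200
P = 0.002605841 * 69700761064.912636 / 87178291200 ≈ 0.002083

0.002083


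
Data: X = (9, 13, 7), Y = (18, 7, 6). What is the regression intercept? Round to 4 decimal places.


a = ybar - b*xbar, where b = sum((xi-xbar)(yi-ybar)) / sum((xi-xbar)^2)
n = 3, xbar = 29/3 ≈ 9.666667, ybar = 31/3 ≈ 10.333333
Sxy = sum((xi-xbar)(yi-ybar)) = -14/3 ≈ -4.666667
Sxx = sum((xi-xbar)^2) = 56/3 ≈ 18.666667
b = Sxy / Sxx = -0.25
a = 10.333333 - (-0.25) * 9.666667 = 12.75

12.7500


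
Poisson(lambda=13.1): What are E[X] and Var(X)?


E[X] = Var(X) = lambda = 13.1

13.1, 13.1


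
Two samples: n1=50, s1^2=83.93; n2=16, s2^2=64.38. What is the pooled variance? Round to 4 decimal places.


sp^2 = ((n1-1)*s1^2 + (n2-1)*s2^2)/(n1+n2-2)
(n1-1)*s1^2 = 49 * 83.93 = 4112.57
(n2-1)*s2^2 = 15 * 64.38 = 965.7
numerator = 4112.57 + 965.7 = 5078.27
n1+n2-2 = 64
sp^2 = 5078.27 / 64 = 507827/6400 ≈ 79.347969

79.3480


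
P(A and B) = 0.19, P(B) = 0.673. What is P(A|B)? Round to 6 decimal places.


P(A|B) = P(A and B) / P(B) = 0.19 / 0.673 = 190/673 ≈ 0.28231798

0.282318


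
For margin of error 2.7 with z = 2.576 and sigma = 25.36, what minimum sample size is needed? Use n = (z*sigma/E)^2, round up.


z*sigma/E = 2.576 * 25.36 / 2.7 ≈ 24.195319
(z*sigma/E)^2 ≈ 585.413438
round up: n = 586

586


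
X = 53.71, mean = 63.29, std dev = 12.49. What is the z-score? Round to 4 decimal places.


z = (X - mu) / sigma
X - mu = 53.71 - 63.29 = -9.58
z = -9.58 / 12.49 = -958/1249 ≈ -0.767014

-0.7670


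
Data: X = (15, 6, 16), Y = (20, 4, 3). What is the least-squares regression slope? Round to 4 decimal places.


b = sum((xi-xbar)(yi-ybar)) / sum((xi-xbar)^2)
n = 3, xbar = 37/3 ≈ 12.333333, ybar = 27/3 = 9
Sxy = sum((xi-xbar)(yi-ybar)) = 39
Sxx = sum((xi-xbar)^2) = 182/3 ≈ 60.666667
b = Sxy / Sxx = 9/14 ≈ 0.642857

0.6429


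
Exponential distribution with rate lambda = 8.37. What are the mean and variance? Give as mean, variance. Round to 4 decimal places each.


mean = 1/lam, var = 1/lam^2
mean = 1 / 8.37 = 100/837 ≈ 0.119474
lam^2 = 8.37^2 = 70.0569
var = 1 / 70.0569 ≈ 0.014274

0.1195, 0.0143


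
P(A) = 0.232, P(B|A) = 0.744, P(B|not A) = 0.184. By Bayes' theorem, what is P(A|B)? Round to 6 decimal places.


P(A|B) = P(B|A)*P(A) / P(B), P(B) = P(B|A)*P(A) + P(B|not A)*P(not A)
P(B|A)*P(A) = 0.744 * 0.232 = 0.172608
P(B|not A)*P(not A) = 0.184 * 0.768 = 0.141312
P(B) = 0.172608 + 0.141312 = 0.31392
P(A|B) = 0.172608 / 0.31392 = 899/1635 ≈ 0.54984709

0.549847


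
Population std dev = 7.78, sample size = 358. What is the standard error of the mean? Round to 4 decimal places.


SE = sigma / sqrt(n)
sqrt(358) ≈ 18.920888
SE = 7.78 / 18.920888 ≈ 0.411186

0.4112


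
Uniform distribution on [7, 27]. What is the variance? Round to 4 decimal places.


Var = (b-a)^2 / 12
(b-a)^2 = (27 - 7)^2 = 400
Var = 400/12 ≈ 33.333333

33.3333


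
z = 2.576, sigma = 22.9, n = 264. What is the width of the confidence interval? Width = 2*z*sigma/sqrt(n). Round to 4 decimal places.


width = 2*z*sigma/sqrt(n)
2*z*sigma = 2 * 2.576 * 22.9 = 117.9808
sqrt(264) ≈ 16.248077
width = 117.9808 / 16.248077 ≈ 7.261216

7.2612


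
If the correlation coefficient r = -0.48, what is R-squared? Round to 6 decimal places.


R^2 = r^2 = (-0.48)^2 = 0.2304

0.230400


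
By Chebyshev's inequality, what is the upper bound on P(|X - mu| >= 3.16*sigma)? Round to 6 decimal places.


P <= 1/k^2
k^2 = 3.16^2 = 9.9856
1/k^2 = 1 / 9.9856 = 625/6241 ≈ 0.10014421

0.100144


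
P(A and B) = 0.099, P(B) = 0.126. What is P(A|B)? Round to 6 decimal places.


P(A|B) = P(A and B) / P(B) = 0.099 / 0.126 = 11/14 ≈ 0.78571429

0.785714


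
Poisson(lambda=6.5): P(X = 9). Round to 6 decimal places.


P = e^(-lam) * lam^k / k!
e^(-6.5) ≈ 0.001503439
lam^k = 6.5^9 ≈ 20711912.837891
k! = 9! = 362880
P = 0.001503439 * 20711912.837891 / 362880 ≈ 0.085811

0.085811


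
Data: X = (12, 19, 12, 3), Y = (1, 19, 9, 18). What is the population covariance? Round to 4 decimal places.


Cov = (1/n)*sum((xi-xbar)(yi-ybar))
n = 4, xbar = 46/4 = 11.5, ybar = 47/4 = 11.75
sum((xi-xbar)(yi-ybar)) = -5.5
Cov = -5.5 / 4 = -1.375

-1.3750


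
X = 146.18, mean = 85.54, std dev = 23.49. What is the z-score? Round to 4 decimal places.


z = (X - mu) / sigma
X - mu = 146.18 - 85.54 = 60.64
z = 60.64 / 23.49 = 6064/2349 ≈ 2.581524

2.5815


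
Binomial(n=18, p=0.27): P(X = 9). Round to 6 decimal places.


P = C(n,k) * p^k * (1-p)^(n-k)
C(18,9) = 48620
p^k = 0.27^9 ≈ 0.000007625597
(1-p)^(n-k) = 0.73^9 ≈ 0.05887159
P = 48620 * 0.000007625597 * 0.05887159 ≈ 0.021827

0.021827


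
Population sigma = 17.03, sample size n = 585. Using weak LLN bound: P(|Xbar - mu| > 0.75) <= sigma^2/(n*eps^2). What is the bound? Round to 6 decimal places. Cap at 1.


bound = min(1, sigma^2/(n*eps^2))
sigma^2 = 17.03^2 = 290.0209
n*eps^2 = 585 * 0.75^2 = 585 * 0.5625 = 329.0625
sigma^2/(n*eps^2) = 290.0209 / 329.0625 ≈ 0.88135506

0.881355


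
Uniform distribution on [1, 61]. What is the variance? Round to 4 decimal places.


Var = (b-a)^2 / 12
(b-a)^2 = (61 - 1)^2 = 3600
Var = 3600/12 = 300

300.0000


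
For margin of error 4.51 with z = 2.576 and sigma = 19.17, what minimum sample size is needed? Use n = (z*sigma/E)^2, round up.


z*sigma/E = 2.576 * 19.17 / 4.51 ≈ 10.949428
(z*sigma/E)^2 ≈ 119.889972
round up: n = 120

120


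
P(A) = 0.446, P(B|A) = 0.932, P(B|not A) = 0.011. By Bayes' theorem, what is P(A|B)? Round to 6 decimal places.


P(A|B) = P(B|A)*P(A) / P(B), P(B) = P(B|A)*P(A) + P(B|not A)*P(not A)
P(B|A)*P(A) = 0.932 * 0.446 = 0.415672
P(B|not A)*P(not A) = 0.011 * 0.554 = 0.006094
P(B) = 0.415672 + 0.006094 = 0.421766
P(A|B) = 0.415672 / 0.421766 ≈ 0.98555123

0.985551


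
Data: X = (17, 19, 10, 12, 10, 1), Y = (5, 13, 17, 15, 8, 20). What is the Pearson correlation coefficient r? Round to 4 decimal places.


r = sum((xi-xbar)(yi-ybar)) / sqrt(sum((xi-xbar)^2) * sum((yi-ybar)^2))
n = 6, xbar = 69/6 = 11.5, ybar = 78/6 = 13
Sxy = sum((xi-xbar)(yi-ybar)) = -115
Sxx = sum((xi-xbar)^2) = 201.5
Syy = sum((yi-ybar)^2) = 158
sqrt(Sxx*Syy) ≈ 178.429258
r = Sxy / sqrt(Sxx*Syy) = -115 / 178.429258 ≈ -0.644513

-0.6445


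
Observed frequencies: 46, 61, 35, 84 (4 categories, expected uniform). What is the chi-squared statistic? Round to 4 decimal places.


chi2 = sum((O-E)^2/E), E = total/4
total = 226, E = 226/4 = 56.5
(46 - 56.5)^2 / 56.5 = 110.25 / 56.5 = 441/226 ≈ 1.951327
(61 - 56.5)^2 / 56.5 = 20.25 / 56.5 = 81/226 ≈ 0.358407
(35 - 56.5)^2 / 56.5 = 462.25 / 56.5 = 1849/226 ≈ 8.181416
(84 - 56.5)^2 / 56.5 = 756.25 / 56.5 = 3025/226 ≈ 13.384956
chi2 = 2698/113 ≈ 23.876106

23.8761


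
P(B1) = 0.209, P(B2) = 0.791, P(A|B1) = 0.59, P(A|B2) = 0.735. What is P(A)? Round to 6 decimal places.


P(A) = P(A|B1)*P(B1) + P(A|B2)*P(B2)
P(A|B1)*P(B1) = 0.59 * 0.209 = 0.12331
P(A|B2)*P(B2) = 0.735 * 0.791 = 0.581385
P(A) = 0.12331 + 0.581385 = 0.704695

0.704695


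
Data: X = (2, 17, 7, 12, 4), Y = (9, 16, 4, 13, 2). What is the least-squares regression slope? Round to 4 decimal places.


b = sum((xi-xbar)(yi-ybar)) / sum((xi-xbar)^2)
n = 5, xbar = 42/5 = 8.4, ybar = 44/5 = 8.8
Sxy = sum((xi-xbar)(yi-ybar)) = 112.4
Sxx = sum((xi-xbar)^2) = 149.2
b = Sxy / Sxx = 281/373 ≈ 0.753351

0.7534


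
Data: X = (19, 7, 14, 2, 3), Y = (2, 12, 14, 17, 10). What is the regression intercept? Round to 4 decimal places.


a = ybar - b*xbar, where b = sum((xi-xbar)(yi-ybar)) / sum((xi-xbar)^2)
n = 5, xbar = 45/5 = 9, ybar = 55/5 = 11
Sxy = sum((xi-xbar)(yi-ybar)) = -113
Sxx = sum((xi-xbar)^2) = 214
b = Sxy / Sxx = -113/214 ≈ -0.528037
a = 11 - (-0.528037) * 9 = 3371/214 ≈ 15.752336

15.7523


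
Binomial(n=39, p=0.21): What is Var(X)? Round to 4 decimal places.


Var = n*p*(1-p) = 39 * 0.21 * 0.79 = 6.4701

6.4701


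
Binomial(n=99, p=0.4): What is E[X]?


E[X] = n*p = 99 * 0.4 = 39.6

39.6


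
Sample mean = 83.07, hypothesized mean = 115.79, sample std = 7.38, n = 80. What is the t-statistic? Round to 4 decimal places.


t = (xbar - mu0) / (s/sqrt(n))
xbar - mu0 = 83.07 - 115.79 = -32.72
sqrt(80) ≈ 8.94427191
s/sqrt(n) = 7.38 / 8.94427191 ≈ 0.82510908
t = -32.72 / 0.82510908 ≈ -39.655363

-39.6554


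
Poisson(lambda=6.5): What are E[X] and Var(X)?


E[X] = Var(X) = lambda = 6.5

6.5, 6.5


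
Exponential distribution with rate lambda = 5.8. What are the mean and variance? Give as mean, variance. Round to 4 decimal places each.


mean = 1/lam, var = 1/lam^2
mean = 1 / 5.8 = 5/29 ≈ 0.172414
lam^2 = 5.8^2 = 33.64
var = 1 / 33.64 = 25/841 ≈ 0.029727

0.1724, 0.0297


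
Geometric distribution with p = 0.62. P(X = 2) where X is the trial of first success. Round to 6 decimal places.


P = (1-p)^(k-1) * p
(1-p)^(k-1) = 0.38^1 = 0.38
P = 0.38 * 0.62 = 0.2356

0.235600
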